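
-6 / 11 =-0.55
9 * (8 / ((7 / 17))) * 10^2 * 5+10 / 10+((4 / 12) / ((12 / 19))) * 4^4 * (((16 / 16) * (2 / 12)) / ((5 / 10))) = 16532701 / 189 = 87474.61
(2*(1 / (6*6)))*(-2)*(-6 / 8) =1 / 12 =0.08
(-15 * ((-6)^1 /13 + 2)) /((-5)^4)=-12 /325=-0.04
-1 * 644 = -644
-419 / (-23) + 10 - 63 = -800 / 23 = -34.78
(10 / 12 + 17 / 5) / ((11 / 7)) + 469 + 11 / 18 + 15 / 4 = 942589 / 1980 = 476.06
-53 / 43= -1.23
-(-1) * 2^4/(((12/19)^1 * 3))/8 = 19/18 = 1.06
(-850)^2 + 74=722574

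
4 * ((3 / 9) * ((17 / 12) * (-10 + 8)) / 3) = -34 / 27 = -1.26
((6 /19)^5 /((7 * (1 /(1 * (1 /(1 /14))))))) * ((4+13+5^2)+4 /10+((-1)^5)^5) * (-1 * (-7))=22534848 /12380495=1.82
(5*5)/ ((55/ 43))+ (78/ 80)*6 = 25.40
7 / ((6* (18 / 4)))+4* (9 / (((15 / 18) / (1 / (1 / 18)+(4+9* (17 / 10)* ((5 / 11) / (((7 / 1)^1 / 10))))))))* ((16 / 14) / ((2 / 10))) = 114730877 / 14553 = 7883.66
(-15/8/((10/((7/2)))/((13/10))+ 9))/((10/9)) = -2457/16304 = -0.15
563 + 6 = 569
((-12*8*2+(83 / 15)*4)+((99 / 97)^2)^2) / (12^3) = -224131713973 / 2294678963520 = -0.10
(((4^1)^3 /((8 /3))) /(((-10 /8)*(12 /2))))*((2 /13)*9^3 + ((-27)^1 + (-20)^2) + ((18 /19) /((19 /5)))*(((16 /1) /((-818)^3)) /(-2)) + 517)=-5148430547592032 /1605426703985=-3206.89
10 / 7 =1.43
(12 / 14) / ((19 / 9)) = 54 / 133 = 0.41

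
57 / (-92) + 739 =67931 / 92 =738.38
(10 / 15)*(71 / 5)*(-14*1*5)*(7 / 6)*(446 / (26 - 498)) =775817 / 1062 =730.52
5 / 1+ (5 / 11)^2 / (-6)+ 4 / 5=20929 / 3630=5.77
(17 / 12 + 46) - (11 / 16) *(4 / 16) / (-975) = 2958811 / 62400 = 47.42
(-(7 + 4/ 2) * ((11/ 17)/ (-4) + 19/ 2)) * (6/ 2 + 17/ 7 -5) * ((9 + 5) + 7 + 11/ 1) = -137160/ 119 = -1152.61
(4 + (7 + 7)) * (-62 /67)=-16.66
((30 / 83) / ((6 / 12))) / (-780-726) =-10 / 20833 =-0.00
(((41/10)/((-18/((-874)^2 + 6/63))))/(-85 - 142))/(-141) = -328848659/60493230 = -5.44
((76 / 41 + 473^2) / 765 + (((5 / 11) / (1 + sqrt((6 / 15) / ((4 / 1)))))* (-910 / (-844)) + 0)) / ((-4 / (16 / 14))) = -8532037456 / 101917431 + 325* sqrt(10) / 20889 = -83.67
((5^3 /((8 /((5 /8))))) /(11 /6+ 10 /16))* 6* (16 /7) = 22500 /413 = 54.48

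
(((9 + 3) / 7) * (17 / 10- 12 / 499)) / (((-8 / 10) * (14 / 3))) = -75267 / 97804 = -0.77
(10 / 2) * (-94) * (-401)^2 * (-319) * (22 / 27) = 530395666460 / 27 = 19644283942.96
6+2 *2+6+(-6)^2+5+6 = 63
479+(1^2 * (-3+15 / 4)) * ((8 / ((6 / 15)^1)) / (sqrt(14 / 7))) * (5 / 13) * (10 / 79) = 375 * sqrt(2) / 1027+479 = 479.52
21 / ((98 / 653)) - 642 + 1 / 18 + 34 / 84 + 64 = -437.61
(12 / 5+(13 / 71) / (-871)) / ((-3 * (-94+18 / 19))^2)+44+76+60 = 120443333226319 / 669129514560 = 180.00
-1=-1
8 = 8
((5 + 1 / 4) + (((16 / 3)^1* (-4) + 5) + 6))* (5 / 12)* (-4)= 305 / 36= 8.47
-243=-243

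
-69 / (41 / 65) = -4485 / 41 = -109.39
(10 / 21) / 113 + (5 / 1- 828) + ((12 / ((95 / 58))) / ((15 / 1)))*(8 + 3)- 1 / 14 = -1843369783 / 2254350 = -817.69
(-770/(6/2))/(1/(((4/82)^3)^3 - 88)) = 7394466624844801040/327381934393961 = 22586.67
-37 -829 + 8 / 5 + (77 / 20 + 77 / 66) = -51563 / 60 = -859.38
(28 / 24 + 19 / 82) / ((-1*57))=-172 / 7011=-0.02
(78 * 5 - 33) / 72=4.96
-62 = -62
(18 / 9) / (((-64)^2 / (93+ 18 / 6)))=0.05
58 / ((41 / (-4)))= -232 / 41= -5.66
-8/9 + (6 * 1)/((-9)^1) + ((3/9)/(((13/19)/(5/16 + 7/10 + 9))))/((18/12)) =7939/4680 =1.70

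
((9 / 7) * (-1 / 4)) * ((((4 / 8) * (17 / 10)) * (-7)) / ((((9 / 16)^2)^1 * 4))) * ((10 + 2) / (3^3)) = 272 / 405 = 0.67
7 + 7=14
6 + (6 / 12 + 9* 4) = 42.50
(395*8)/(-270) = -316/27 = -11.70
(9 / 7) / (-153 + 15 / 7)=-3 / 352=-0.01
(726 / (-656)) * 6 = -1089 / 164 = -6.64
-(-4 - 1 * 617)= 621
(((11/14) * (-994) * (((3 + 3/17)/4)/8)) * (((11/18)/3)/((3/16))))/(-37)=8591/3774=2.28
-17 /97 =-0.18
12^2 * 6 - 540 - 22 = 302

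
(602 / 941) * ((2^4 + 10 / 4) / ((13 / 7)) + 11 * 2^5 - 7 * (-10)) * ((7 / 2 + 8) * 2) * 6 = 466513278 / 12233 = 38135.64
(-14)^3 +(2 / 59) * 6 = -161884 / 59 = -2743.80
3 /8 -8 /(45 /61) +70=21431 /360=59.53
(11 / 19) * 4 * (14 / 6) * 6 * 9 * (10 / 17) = 55440 / 323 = 171.64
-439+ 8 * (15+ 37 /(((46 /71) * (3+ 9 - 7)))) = -26177 /115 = -227.63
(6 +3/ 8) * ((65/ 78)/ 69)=85/ 1104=0.08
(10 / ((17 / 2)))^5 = 3200000 / 1419857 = 2.25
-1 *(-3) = 3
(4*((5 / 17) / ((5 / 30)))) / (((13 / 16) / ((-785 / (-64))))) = 23550 / 221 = 106.56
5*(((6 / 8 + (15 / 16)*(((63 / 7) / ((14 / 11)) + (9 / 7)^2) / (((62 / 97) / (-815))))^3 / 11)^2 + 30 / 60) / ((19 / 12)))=321844819919705475917988376880273179308709016489055 / 7403303204340475924163854336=43473137738166845337040.38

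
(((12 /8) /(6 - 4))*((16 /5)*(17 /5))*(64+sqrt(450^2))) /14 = 52428 /175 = 299.59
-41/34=-1.21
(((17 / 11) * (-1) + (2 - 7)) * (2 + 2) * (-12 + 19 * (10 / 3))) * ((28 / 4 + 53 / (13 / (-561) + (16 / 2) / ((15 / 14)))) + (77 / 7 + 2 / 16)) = -708418200 / 20879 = -33929.70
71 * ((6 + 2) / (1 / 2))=1136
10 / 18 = 5 / 9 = 0.56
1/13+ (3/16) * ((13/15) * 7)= 1263/1040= 1.21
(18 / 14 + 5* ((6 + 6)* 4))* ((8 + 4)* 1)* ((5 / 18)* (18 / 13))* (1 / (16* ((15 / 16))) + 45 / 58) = 2476074 / 2639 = 938.26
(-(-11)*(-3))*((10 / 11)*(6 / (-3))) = 60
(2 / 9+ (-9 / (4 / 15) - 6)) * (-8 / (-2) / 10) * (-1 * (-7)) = -9961 / 90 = -110.68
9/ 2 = 4.50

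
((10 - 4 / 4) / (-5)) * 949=-8541 / 5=-1708.20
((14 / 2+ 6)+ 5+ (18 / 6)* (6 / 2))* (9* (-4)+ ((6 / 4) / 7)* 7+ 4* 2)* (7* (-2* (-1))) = -10017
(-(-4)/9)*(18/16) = 1/2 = 0.50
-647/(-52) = 647/52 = 12.44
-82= -82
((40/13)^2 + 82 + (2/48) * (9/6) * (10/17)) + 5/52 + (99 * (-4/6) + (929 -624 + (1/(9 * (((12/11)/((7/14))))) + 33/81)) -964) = -5455321/8619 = -632.94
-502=-502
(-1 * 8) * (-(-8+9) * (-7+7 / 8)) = -49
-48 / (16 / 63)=-189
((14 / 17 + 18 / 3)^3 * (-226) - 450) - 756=-358687574 / 4913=-73007.85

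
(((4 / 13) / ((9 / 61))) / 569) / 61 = 4 / 66573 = 0.00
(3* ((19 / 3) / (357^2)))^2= 361 / 16243247601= 0.00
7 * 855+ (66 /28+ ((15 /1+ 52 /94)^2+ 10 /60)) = 288976823 /46389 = 6229.43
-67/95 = -0.71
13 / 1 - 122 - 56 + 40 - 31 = -156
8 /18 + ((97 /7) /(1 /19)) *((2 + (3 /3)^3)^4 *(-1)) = -1343519 /63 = -21325.70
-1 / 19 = -0.05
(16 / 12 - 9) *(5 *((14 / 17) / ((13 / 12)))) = -6440 / 221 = -29.14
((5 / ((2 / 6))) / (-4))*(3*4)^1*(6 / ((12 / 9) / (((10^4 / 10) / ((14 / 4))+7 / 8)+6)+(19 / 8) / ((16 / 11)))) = -1698796800 / 10302067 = -164.90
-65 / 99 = -0.66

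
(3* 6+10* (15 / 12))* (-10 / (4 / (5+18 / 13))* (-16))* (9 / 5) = 182268 / 13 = 14020.62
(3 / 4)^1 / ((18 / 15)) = 5 / 8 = 0.62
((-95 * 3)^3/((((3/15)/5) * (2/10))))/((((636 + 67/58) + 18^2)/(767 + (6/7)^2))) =-6313640266968750/2731603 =-2311331575.99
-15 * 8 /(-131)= 0.92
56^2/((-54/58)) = -90944/27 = -3368.30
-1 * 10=-10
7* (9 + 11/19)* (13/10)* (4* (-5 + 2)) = -99372/95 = -1046.02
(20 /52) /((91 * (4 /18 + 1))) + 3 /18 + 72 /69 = 2179381 /1795794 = 1.21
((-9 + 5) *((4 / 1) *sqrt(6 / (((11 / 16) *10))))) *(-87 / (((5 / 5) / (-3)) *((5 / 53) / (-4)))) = 3541248 *sqrt(165) / 275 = 165411.47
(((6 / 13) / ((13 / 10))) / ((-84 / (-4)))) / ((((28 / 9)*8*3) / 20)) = 75 / 16562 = 0.00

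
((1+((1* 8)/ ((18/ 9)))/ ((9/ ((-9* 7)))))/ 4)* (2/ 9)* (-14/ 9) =7/ 3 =2.33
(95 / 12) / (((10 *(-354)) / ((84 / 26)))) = -133 / 18408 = -0.01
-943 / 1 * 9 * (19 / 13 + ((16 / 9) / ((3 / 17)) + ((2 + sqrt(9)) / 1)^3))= -45192332 / 39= -1158777.74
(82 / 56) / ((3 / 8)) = 3.90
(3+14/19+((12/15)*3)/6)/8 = 393/760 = 0.52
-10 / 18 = -0.56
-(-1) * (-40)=-40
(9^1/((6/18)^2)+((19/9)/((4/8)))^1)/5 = 767/45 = 17.04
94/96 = 47/48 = 0.98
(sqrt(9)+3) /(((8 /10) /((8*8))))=480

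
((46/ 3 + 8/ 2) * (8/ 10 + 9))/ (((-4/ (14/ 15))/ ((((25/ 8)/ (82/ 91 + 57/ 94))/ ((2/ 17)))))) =-778.98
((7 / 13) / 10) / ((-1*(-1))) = 7 / 130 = 0.05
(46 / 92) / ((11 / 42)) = 21 / 11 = 1.91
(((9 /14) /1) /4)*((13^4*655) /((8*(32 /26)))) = 2188772235 /7168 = 305353.27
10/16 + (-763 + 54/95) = -578973/760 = -761.81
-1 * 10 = -10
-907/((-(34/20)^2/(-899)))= -81539300/289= -282142.91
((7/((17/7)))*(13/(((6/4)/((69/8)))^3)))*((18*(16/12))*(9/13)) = 16096941/136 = 118359.86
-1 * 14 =-14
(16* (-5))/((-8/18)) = 180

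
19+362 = 381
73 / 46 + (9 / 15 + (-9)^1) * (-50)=19393 / 46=421.59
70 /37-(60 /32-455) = 134685 /296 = 455.02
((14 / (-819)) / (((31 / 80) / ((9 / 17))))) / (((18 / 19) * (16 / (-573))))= 18145 / 20553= 0.88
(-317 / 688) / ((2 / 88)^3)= -39249.02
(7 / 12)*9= 21 / 4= 5.25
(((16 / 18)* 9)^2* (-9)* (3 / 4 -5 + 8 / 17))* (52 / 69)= 641472 / 391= 1640.59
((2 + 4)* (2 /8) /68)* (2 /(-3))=-1 /68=-0.01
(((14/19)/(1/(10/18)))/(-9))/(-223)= 70/343197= 0.00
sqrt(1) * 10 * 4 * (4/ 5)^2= 128/ 5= 25.60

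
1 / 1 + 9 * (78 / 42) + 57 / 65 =8459 / 455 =18.59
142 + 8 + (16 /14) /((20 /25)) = 1060 /7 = 151.43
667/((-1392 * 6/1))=-23/288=-0.08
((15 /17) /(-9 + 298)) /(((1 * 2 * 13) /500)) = 3750 /63869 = 0.06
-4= -4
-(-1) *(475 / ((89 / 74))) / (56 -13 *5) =-43.88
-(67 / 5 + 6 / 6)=-72 / 5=-14.40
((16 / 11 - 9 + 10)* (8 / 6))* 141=5076 / 11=461.45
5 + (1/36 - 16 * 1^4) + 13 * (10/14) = -425/252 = -1.69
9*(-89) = -801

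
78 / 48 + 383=3077 / 8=384.62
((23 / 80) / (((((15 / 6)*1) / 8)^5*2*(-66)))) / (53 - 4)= -0.01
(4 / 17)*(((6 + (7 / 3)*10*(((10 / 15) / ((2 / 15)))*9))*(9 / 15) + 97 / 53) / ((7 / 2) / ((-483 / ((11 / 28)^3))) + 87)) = 2040454381056 / 1187312486405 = 1.72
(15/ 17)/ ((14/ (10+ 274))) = 2130/ 119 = 17.90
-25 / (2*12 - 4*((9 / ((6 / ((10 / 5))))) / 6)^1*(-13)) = -1 / 2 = -0.50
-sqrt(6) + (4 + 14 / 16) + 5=79 / 8 -sqrt(6)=7.43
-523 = -523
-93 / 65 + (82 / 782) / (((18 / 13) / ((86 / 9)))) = -1455668 / 2058615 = -0.71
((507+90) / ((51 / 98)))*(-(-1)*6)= 117012 / 17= 6883.06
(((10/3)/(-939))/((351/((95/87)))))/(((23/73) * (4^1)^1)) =-34675/3957045534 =-0.00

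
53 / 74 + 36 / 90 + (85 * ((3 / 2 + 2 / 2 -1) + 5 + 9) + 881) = 406929 / 185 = 2199.62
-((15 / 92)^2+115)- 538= -5527217 / 8464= -653.03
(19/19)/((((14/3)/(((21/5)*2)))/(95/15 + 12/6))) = 15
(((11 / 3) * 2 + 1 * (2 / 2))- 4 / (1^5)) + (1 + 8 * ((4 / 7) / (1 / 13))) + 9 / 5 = 6989 / 105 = 66.56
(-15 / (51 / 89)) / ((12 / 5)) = -10.91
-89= -89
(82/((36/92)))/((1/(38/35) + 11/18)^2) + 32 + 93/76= 159756191/1304236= 122.49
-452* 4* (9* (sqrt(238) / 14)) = -8136* sqrt(238) / 7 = -17930.87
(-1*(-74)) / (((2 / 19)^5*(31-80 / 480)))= 185707.42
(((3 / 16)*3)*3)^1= 27 / 16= 1.69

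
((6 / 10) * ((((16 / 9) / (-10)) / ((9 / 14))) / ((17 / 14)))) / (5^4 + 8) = -1568 / 7263675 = -0.00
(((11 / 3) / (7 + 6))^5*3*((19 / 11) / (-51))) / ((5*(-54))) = 278179 / 414129073410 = 0.00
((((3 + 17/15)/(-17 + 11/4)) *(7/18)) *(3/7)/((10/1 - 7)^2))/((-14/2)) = 0.00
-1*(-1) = 1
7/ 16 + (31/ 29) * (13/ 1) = 6651/ 464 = 14.33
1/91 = 0.01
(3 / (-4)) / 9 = -1 / 12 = -0.08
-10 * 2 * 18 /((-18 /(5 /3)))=100 /3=33.33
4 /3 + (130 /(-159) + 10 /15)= 188 /159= 1.18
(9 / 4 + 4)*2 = 25 / 2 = 12.50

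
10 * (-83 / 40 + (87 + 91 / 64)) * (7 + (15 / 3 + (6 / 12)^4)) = 5332783 / 512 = 10415.59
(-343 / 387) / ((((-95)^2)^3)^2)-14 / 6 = -487945159159361177490234718 / 209119353925440504638671875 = -2.33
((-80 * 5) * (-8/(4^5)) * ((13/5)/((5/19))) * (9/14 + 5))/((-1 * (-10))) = 19513/1120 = 17.42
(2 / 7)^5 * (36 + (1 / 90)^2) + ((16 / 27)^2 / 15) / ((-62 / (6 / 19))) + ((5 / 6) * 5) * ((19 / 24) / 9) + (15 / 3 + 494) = 1441690156194793 / 2886642586800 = 499.43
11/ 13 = 0.85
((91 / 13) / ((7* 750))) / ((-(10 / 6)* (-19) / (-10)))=-1 / 2375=-0.00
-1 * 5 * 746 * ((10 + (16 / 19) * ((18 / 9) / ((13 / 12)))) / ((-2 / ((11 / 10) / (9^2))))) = 5854981 / 20007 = 292.65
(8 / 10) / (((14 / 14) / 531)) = 2124 / 5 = 424.80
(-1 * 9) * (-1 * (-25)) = -225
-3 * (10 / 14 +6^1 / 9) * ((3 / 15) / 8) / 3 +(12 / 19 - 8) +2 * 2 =-3.40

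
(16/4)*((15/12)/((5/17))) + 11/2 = 22.50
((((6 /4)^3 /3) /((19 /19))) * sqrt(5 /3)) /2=3 * sqrt(15) /16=0.73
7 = 7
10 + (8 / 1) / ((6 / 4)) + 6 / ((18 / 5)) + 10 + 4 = 31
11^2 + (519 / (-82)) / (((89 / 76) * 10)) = 120.46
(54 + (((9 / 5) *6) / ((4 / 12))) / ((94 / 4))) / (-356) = -6507 / 41830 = -0.16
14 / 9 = 1.56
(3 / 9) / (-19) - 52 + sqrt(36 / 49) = -20413 / 399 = -51.16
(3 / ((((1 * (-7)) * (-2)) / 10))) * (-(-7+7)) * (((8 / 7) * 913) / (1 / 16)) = 0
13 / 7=1.86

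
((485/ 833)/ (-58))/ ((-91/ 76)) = 18430/ 2198287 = 0.01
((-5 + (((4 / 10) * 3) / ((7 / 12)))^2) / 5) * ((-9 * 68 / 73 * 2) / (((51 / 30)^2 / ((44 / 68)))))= 2981088 / 5168765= 0.58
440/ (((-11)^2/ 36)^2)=51840/ 1331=38.95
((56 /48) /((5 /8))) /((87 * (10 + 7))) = 28 /22185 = 0.00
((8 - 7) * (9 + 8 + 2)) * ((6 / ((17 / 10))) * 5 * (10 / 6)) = 9500 / 17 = 558.82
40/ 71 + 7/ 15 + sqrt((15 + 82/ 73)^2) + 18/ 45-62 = -44.45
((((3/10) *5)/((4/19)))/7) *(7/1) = 57/8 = 7.12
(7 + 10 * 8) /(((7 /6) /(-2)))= -1044 /7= -149.14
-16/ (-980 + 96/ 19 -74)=152/ 9965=0.02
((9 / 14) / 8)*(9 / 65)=81 / 7280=0.01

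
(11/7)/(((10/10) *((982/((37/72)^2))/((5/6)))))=75295/213808896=0.00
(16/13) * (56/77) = 0.90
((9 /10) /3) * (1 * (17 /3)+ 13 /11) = 113 /55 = 2.05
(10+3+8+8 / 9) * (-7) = -1379 / 9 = -153.22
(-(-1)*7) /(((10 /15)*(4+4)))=1.31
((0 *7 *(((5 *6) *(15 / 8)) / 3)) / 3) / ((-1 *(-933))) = 0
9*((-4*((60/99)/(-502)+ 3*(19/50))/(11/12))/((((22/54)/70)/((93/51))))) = -23406658128/1670405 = -14012.56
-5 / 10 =-1 / 2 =-0.50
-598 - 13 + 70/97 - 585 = -1195.28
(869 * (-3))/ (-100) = 2607/ 100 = 26.07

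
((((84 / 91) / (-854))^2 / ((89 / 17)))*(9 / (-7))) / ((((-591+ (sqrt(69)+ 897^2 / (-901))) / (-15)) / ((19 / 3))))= -210128500782000 / 11439931321656285519071 -141594330420*sqrt(69) / 11439931321656285519071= -0.00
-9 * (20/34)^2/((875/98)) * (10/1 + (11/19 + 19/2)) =-192276/27455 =-7.00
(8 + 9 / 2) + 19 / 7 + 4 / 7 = 221 / 14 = 15.79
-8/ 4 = -2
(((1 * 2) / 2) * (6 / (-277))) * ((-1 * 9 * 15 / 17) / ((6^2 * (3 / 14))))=105 / 4709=0.02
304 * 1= 304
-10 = -10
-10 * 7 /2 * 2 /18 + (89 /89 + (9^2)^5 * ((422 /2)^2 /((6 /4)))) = 931410769901500 /9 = 103490085544611.11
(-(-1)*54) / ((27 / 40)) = 80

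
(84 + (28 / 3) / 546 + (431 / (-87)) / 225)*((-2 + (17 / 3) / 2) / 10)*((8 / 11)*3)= 42749294 / 2799225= 15.27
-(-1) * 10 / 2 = 5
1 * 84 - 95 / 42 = 3433 / 42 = 81.74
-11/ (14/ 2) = -1.57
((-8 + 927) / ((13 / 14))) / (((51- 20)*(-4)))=-6433 / 806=-7.98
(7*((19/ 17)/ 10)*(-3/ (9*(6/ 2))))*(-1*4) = 266/ 765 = 0.35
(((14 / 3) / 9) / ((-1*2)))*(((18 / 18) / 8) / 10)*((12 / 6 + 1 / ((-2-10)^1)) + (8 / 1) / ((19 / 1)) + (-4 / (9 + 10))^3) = -268303 / 35557056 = -0.01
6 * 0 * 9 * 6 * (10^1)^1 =0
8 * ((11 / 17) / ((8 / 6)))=66 / 17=3.88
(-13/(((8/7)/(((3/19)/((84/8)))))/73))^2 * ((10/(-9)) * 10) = -22515025/12996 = -1732.46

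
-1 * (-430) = 430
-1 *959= -959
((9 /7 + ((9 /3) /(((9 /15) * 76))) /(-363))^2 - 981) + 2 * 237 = -18846319716143 /37293789456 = -505.35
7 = 7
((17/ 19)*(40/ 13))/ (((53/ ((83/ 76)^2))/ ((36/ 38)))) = 5270085/ 89791169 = 0.06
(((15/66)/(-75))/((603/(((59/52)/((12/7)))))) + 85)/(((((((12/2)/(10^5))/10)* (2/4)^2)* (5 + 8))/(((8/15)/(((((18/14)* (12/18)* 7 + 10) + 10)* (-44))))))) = -26386072967500/12984276591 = -2032.16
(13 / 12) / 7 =13 / 84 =0.15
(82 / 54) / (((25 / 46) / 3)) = 1886 / 225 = 8.38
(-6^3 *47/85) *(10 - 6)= -40608/85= -477.74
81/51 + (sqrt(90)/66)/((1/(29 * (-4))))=27/17 -58 * sqrt(10)/11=-15.09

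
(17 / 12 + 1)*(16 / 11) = 116 / 33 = 3.52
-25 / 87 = -0.29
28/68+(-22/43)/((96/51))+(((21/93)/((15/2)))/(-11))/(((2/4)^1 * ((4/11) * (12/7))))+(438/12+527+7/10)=9207582403/16315920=564.33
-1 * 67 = -67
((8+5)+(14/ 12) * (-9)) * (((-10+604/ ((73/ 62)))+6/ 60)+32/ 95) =6982479/ 5548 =1258.56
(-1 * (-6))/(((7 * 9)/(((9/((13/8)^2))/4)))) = 96/1183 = 0.08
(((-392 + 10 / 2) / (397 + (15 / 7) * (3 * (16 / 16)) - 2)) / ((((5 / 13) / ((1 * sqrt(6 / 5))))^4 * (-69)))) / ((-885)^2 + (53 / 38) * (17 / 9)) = 158766828948 / 135250317891640625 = 0.00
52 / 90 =26 / 45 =0.58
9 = 9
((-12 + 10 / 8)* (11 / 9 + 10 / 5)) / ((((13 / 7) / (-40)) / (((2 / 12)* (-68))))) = -8455.44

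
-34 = -34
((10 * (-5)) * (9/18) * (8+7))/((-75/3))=15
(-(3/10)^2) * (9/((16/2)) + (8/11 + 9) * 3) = -24003/8800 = -2.73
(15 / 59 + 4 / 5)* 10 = 622 / 59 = 10.54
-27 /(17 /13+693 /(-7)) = 351 /1270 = 0.28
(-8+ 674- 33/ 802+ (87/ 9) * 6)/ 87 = 580615/ 69774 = 8.32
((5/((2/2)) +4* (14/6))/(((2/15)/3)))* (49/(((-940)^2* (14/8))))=0.01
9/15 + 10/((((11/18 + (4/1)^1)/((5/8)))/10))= 14.15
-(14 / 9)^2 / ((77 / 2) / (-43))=2408 / 891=2.70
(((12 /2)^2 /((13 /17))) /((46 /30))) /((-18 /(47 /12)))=-3995 /598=-6.68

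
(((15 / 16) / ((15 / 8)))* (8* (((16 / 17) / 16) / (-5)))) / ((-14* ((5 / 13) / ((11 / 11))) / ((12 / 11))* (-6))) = -52 / 32725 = -0.00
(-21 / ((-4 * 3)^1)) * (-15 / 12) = -35 / 16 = -2.19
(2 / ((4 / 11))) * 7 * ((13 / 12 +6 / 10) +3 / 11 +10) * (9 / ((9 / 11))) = 607607 / 120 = 5063.39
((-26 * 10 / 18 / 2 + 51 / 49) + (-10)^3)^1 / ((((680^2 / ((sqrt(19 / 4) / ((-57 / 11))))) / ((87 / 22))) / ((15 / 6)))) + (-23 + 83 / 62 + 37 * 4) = 338633 * sqrt(19) / 163134720 + 7833 / 62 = 126.35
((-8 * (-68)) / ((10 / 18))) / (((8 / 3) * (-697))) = -108 / 205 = -0.53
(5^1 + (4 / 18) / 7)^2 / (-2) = -100489 / 7938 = -12.66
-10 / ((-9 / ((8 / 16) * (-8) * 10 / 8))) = -50 / 9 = -5.56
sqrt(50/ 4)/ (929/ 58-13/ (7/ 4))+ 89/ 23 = 1015* sqrt(2)/ 3487+ 89/ 23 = 4.28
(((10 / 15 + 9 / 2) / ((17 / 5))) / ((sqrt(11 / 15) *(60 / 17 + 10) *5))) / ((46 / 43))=1333 *sqrt(165) / 698280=0.02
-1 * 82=-82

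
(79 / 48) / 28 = 79 / 1344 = 0.06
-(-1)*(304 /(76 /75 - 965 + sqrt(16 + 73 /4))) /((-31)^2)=-0.00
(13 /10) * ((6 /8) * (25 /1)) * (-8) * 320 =-62400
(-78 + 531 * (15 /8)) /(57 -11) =7341 /368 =19.95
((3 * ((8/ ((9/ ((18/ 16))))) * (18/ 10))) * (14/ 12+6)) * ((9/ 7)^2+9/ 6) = 119583/ 980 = 122.02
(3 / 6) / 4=1 / 8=0.12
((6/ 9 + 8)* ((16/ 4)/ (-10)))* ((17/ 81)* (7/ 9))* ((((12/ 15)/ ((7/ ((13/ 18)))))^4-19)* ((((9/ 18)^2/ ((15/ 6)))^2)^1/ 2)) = 41341576032679/ 769011734531250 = 0.05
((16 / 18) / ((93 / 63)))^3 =175616 / 804357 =0.22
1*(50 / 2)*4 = 100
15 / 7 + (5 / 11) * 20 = 11.23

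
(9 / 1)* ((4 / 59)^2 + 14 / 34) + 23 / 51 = 745316 / 177531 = 4.20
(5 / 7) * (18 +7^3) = 1805 / 7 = 257.86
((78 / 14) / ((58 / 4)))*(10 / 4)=195 / 203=0.96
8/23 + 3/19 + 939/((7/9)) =3694634/3059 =1207.79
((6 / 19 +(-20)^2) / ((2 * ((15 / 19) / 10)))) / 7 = 7606 / 21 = 362.19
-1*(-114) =114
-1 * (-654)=654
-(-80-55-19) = 154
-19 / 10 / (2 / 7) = -133 / 20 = -6.65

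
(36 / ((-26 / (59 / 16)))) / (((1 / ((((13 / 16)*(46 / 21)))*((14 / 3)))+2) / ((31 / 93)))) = -4071 / 5072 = -0.80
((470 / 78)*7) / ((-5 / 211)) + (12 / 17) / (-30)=-5900693 / 3315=-1780.00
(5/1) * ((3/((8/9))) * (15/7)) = 2025/56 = 36.16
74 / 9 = 8.22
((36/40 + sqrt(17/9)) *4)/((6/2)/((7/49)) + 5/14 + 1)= 0.41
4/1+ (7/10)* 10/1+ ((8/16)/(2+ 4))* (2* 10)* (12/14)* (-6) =17/7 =2.43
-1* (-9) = 9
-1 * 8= -8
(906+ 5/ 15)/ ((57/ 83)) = 225677/ 171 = 1319.75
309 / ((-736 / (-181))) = 55929 / 736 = 75.99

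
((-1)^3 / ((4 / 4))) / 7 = -1 / 7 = -0.14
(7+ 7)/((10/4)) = 28/5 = 5.60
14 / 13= 1.08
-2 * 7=-14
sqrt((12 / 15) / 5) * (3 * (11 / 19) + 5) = 256 / 95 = 2.69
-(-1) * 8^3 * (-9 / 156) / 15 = -128 / 65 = -1.97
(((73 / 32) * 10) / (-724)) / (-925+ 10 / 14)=511 / 14989696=0.00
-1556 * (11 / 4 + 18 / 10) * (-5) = 35399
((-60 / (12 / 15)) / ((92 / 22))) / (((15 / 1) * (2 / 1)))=-55 / 92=-0.60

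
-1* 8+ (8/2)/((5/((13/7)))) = -228/35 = -6.51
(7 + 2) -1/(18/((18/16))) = 143/16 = 8.94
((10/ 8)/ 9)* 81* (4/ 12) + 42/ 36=59/ 12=4.92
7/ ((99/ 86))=602/ 99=6.08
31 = 31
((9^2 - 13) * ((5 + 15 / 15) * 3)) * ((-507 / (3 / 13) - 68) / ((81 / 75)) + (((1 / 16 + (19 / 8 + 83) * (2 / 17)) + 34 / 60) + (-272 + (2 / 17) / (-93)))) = -894928289 / 310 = -2886865.45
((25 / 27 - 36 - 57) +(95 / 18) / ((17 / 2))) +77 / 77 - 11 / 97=-4032295 / 44523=-90.57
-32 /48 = -0.67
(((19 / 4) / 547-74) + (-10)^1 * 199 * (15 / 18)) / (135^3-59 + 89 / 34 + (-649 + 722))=-193306643 / 274550179830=-0.00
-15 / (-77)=15 / 77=0.19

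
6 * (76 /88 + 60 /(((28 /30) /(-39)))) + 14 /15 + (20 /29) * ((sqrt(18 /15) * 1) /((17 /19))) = -17367437 /1155 + 76 * sqrt(30) /493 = -15035.90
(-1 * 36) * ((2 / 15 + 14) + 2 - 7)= -1644 / 5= -328.80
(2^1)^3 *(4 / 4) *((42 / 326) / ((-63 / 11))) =-88 / 489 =-0.18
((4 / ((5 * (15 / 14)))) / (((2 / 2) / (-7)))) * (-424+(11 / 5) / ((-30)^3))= 2804760539 / 1265625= 2216.11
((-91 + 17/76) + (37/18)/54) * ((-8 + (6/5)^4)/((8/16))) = 3103496408/2885625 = 1075.50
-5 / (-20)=1 / 4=0.25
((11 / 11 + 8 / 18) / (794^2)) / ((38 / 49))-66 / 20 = -3557547163 / 1078045560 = -3.30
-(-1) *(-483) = -483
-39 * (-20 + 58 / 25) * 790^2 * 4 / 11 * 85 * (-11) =-146312006880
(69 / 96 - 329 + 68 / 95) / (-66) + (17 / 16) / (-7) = 2252471 / 468160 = 4.81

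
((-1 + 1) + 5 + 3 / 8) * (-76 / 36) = -817 / 72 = -11.35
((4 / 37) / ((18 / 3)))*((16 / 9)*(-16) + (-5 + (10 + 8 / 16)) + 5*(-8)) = -1133 / 999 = -1.13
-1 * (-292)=292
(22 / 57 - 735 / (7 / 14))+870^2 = 755430.39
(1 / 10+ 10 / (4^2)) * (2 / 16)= 29 / 320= 0.09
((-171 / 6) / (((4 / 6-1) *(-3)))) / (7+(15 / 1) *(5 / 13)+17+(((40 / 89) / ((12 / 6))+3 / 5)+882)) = -329745 / 10558712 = -0.03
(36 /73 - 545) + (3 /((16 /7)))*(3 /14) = -1271311 /2336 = -544.23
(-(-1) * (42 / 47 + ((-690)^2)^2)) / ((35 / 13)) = 138496109310546 / 1645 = 84192163714.62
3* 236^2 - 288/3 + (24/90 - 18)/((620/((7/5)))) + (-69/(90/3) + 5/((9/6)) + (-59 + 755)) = 167688.99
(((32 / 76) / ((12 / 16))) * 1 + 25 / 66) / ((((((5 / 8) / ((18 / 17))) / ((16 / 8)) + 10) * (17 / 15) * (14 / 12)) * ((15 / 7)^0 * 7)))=1018656 / 103239521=0.01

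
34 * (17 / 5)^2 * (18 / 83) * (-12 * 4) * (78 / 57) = -220731264 / 39425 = -5598.76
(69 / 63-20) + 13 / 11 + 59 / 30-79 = -218887 / 2310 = -94.76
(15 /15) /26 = 1 /26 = 0.04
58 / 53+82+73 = 8273 / 53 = 156.09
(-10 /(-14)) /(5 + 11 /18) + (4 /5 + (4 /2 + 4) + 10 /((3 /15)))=201238 /3535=56.93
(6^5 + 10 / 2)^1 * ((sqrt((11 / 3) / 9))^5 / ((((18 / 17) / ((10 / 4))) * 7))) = 80027585 * sqrt(33) / 1653372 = 278.05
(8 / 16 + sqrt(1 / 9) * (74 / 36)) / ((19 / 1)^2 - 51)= 16 / 4185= 0.00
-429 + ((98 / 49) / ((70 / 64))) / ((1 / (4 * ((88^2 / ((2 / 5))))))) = 988229 / 7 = 141175.57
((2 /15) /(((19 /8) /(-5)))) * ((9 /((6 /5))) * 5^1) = -200 /19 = -10.53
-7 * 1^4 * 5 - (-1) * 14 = -21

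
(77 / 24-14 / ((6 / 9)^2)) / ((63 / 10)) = -485 / 108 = -4.49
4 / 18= 2 / 9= 0.22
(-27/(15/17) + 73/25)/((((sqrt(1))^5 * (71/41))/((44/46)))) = -624184/40825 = -15.29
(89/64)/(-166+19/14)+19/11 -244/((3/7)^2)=-9688068877/7302240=-1326.73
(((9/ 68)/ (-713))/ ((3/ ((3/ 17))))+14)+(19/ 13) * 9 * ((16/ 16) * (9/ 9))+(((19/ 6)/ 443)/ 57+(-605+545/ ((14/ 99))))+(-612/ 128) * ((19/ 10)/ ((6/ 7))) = 156243711663069193/ 47847028844160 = 3265.48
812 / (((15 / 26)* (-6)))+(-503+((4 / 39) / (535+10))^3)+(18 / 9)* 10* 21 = -3049533674061161 / 9602478156375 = -317.58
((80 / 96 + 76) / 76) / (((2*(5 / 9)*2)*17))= 1383 / 51680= 0.03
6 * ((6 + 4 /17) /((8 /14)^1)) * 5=5565 /17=327.35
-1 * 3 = -3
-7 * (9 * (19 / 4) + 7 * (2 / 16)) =-2443 / 8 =-305.38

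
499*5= 2495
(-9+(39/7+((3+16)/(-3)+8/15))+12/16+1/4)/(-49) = 288/1715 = 0.17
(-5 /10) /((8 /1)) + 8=127 /16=7.94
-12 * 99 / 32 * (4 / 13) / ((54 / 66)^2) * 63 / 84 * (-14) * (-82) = -381997 / 26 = -14692.19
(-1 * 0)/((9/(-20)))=0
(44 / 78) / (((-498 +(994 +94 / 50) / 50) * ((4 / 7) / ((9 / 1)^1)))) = -48125 / 2589613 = -0.02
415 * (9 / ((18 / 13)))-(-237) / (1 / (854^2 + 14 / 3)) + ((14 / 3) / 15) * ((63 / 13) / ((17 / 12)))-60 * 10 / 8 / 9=172851688.23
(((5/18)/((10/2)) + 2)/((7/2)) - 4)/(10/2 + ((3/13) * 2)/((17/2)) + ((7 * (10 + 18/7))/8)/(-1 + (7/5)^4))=-654160/1710849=-0.38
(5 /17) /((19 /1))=5 /323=0.02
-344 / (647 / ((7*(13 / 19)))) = -31304 / 12293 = -2.55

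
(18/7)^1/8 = 9/28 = 0.32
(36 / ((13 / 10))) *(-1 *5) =-1800 / 13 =-138.46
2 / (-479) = -2 / 479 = -0.00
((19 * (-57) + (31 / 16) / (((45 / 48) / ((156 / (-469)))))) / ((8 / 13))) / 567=-33036211 / 10636920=-3.11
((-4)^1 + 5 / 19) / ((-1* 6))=71 / 114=0.62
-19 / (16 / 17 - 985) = 323 / 16729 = 0.02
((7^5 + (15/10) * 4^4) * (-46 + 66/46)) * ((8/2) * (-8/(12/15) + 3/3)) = 634347900/23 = 27580343.48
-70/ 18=-35/ 9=-3.89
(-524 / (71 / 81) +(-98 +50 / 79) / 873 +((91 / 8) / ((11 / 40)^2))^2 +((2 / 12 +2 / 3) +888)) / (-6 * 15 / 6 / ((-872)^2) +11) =416392669551443202208 / 199882165461497211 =2083.19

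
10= 10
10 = 10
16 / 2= 8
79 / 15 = 5.27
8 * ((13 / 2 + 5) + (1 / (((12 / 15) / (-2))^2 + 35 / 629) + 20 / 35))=3172916 / 23737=133.67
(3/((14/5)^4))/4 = 1875/153664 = 0.01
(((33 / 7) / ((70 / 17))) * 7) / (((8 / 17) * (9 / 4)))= 3179 / 420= 7.57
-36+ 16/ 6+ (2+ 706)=2024/ 3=674.67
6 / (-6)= -1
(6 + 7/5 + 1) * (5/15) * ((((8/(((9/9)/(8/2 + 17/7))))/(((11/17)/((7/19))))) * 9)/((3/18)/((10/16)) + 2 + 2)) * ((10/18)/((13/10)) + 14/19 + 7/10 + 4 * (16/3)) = 4011.98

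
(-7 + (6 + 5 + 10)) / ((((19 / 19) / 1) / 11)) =154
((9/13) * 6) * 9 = 486/13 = 37.38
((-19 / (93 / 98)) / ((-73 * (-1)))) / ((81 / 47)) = -0.16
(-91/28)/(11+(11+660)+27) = -13/2836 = -0.00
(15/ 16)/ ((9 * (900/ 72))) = 1/ 120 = 0.01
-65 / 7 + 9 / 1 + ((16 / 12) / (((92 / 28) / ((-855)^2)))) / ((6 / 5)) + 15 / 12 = 159201621 / 644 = 247207.49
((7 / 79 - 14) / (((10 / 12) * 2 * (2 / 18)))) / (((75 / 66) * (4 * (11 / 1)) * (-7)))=4239 / 19750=0.21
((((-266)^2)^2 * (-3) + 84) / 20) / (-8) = 3754808631 / 40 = 93870215.78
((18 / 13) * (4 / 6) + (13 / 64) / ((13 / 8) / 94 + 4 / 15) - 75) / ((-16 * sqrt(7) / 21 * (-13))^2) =-769785093 / 7205878784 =-0.11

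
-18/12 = -3/2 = -1.50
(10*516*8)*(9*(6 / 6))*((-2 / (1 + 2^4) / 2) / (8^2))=-341.47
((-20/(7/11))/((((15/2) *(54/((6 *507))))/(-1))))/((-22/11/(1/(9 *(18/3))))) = -3718/1701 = -2.19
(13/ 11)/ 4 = 13/ 44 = 0.30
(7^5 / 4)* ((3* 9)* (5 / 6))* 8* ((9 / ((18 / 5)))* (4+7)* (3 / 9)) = 13865775 / 2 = 6932887.50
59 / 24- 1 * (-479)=11555 / 24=481.46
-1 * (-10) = 10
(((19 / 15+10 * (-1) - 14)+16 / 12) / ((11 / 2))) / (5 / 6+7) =-1284 / 2585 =-0.50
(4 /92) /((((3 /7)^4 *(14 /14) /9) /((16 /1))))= 38416 /207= 185.58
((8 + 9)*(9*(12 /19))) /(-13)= -1836 /247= -7.43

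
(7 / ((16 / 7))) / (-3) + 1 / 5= -197 / 240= -0.82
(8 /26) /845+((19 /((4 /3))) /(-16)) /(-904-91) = 0.00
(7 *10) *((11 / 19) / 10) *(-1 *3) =-231 / 19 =-12.16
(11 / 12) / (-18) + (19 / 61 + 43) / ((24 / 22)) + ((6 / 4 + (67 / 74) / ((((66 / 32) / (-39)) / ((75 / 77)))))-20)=1848056971 / 412922664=4.48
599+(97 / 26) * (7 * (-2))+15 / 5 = 7147 / 13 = 549.77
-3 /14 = -0.21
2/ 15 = 0.13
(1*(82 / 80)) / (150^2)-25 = -22499959 / 900000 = -25.00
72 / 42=12 / 7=1.71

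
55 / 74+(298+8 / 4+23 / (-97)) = 2157033 / 7178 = 300.51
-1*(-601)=601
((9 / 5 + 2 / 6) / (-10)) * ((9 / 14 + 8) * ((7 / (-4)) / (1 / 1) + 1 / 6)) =4598 / 1575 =2.92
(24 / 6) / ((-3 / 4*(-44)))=4 / 33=0.12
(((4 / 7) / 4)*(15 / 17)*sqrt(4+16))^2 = 4500 / 14161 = 0.32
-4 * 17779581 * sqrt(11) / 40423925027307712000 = -17779581 * sqrt(11) / 10105981256826928000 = -0.00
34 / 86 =17 / 43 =0.40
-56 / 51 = -1.10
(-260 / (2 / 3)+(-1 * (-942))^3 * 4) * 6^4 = 4333288961952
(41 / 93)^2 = 1681 / 8649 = 0.19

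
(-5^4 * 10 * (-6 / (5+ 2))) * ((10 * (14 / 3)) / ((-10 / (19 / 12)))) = -39583.33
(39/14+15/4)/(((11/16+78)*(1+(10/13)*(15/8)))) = 38064/1119251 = 0.03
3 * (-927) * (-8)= 22248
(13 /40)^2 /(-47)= -169 /75200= -0.00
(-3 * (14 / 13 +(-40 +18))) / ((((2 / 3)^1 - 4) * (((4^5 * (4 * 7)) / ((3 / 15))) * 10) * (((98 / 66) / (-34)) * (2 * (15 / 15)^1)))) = 0.00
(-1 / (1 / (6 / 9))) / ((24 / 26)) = -13 / 18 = -0.72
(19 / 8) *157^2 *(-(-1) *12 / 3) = 468331 / 2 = 234165.50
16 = 16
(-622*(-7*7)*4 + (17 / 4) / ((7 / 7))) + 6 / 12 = 487667 / 4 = 121916.75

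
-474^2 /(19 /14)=-3145464 /19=-165550.74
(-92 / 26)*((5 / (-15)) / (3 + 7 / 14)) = 92 / 273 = 0.34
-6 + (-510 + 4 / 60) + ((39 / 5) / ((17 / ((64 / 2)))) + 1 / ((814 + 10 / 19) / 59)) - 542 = -4116778949 / 3946380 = -1043.18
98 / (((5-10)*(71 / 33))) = -3234 / 355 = -9.11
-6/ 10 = -3/ 5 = -0.60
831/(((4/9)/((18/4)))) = 67311/8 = 8413.88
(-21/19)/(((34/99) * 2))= -2079/1292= -1.61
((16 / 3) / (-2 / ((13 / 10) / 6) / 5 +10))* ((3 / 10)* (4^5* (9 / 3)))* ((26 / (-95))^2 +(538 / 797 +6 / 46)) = 23266055614464 / 43840877875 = 530.69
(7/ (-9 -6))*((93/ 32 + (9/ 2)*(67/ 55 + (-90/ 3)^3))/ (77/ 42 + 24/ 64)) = 1496776659/ 58300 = 25673.70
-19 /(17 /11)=-12.29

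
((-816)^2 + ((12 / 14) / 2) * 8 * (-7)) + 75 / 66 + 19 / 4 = 29296867 / 44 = 665837.89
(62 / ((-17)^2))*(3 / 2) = 93 / 289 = 0.32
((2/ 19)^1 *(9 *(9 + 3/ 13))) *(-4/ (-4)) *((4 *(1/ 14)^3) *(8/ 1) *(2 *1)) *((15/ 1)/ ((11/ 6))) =1555200/ 931931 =1.67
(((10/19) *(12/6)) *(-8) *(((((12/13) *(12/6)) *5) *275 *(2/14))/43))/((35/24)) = -25344000/520429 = -48.70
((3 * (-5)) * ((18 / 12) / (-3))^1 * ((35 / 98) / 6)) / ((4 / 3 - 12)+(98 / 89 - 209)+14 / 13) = -86775 / 42274568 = -0.00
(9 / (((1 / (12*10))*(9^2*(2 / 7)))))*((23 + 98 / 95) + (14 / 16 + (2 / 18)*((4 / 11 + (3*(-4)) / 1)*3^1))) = 3691639 / 3762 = 981.30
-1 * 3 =-3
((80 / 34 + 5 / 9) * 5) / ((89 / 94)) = 2350 / 153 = 15.36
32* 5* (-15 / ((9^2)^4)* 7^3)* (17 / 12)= -1166200 / 43046721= -0.03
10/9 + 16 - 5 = 109/9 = 12.11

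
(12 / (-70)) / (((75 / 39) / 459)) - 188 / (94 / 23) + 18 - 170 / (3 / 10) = -1668406 / 2625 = -635.58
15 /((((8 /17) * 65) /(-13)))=-51 /8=-6.38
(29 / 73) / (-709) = -29 / 51757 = -0.00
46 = 46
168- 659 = -491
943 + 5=948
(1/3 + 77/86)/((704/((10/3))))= 1585/272448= 0.01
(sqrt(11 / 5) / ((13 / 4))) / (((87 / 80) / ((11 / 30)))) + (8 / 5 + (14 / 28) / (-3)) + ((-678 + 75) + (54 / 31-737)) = -1243247 / 930 + 352 *sqrt(55) / 16965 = -1336.67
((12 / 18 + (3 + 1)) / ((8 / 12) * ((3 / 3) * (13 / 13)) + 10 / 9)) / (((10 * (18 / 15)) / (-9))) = -63 / 32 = -1.97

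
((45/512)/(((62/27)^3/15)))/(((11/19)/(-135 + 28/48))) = -135725602725/5369053184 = -25.28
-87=-87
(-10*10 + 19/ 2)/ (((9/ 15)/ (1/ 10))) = -181/ 12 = -15.08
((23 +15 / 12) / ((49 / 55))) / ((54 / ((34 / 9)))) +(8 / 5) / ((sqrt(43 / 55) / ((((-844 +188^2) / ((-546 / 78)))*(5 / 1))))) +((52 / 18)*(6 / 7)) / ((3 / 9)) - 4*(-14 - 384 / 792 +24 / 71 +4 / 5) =11665142647 / 185987340 - 276000*sqrt(2365) / 301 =-44529.40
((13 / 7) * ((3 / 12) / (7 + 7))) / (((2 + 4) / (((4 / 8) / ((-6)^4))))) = 13 / 6096384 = 0.00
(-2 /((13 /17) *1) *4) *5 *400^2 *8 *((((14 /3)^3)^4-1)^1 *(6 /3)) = -7591750902906368000000 /531441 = -14285218684494361.56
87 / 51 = 29 / 17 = 1.71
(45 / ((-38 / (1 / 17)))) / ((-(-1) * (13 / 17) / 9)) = -405 / 494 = -0.82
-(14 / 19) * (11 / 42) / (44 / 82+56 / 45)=-6765 / 62434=-0.11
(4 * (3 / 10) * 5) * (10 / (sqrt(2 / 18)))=180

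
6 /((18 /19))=6.33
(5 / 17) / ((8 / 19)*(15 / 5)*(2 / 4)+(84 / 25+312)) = 2375 / 2551632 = 0.00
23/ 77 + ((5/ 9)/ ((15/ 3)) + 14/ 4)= 5419/ 1386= 3.91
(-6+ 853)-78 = 769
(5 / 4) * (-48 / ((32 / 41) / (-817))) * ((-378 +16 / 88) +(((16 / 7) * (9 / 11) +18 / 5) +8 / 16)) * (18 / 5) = -258955961337 / 3080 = -84076610.82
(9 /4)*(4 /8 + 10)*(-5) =-945 /8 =-118.12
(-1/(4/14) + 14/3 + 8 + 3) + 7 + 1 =121/6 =20.17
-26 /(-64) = 13 /32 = 0.41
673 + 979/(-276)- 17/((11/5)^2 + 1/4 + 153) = 2920543921/4363284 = 669.35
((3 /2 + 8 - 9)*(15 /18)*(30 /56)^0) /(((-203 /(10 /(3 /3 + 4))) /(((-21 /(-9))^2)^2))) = -1715 /14094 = -0.12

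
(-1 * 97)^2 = 9409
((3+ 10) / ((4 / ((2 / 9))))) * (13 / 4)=169 / 72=2.35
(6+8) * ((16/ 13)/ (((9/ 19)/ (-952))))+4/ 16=-16206731/ 468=-34629.77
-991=-991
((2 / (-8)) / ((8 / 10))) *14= -4.38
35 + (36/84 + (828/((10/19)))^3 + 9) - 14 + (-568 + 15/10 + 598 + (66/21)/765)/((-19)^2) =376347034284129227/96657750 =3893604333.68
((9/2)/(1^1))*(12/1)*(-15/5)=-162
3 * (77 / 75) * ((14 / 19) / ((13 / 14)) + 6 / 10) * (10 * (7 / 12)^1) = 927619 / 37050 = 25.04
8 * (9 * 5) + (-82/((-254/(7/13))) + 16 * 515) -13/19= 269757390/31369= 8599.49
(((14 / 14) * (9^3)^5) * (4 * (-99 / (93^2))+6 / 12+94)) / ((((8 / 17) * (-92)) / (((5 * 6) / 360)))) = -211806864732369819951 / 5658368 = -37432500808072.19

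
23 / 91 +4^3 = 5847 / 91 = 64.25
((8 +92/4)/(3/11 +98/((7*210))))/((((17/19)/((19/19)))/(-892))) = -21672255/238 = -91059.89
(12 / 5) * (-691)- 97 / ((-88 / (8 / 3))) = -273151 / 165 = -1655.46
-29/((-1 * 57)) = 29/57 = 0.51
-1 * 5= -5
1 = 1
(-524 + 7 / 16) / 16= -8377 / 256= -32.72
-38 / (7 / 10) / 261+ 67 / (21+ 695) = -149671 / 1308132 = -0.11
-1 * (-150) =150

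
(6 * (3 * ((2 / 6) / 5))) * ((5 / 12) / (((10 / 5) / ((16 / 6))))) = 2 / 3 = 0.67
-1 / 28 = -0.04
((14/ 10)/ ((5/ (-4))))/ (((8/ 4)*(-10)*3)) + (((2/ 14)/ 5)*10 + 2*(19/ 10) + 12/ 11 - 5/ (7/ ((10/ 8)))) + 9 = 1536431/ 115500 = 13.30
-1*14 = -14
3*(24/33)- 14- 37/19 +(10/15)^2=-25057/1881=-13.32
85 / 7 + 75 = 610 / 7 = 87.14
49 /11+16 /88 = 4.64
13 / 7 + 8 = 69 / 7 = 9.86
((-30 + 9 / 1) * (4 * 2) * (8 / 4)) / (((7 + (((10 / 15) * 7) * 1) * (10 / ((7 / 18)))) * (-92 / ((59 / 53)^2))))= 292404 / 8205089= 0.04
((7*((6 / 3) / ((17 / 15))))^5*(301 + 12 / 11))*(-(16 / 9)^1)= -2412705355200000 / 15618427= -154478127.36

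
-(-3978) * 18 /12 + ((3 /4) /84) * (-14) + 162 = 49031 /8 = 6128.88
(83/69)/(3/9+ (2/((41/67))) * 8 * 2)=3403/148879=0.02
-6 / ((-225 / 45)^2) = -6 / 25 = -0.24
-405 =-405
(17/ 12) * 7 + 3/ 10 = 613/ 60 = 10.22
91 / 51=1.78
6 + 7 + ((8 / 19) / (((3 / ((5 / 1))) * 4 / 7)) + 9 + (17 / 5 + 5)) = 9014 / 285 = 31.63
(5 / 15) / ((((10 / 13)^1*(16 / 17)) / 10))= 221 / 48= 4.60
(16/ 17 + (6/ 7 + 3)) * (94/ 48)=26837/ 2856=9.40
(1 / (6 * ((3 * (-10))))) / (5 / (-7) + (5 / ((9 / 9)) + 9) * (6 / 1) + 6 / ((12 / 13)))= -7 / 113130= -0.00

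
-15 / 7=-2.14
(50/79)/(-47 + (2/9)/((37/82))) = -16650/1223473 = -0.01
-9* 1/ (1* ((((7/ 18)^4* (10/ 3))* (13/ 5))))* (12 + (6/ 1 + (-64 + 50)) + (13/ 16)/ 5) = -58989951/ 312130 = -188.99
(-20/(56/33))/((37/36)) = -2970/259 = -11.47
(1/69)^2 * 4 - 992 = -4722908/4761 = -992.00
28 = 28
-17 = -17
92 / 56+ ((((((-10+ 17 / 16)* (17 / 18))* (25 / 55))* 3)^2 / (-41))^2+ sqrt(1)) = 13077654753991 / 999426097152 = 13.09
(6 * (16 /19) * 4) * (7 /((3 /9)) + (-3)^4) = 39168 /19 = 2061.47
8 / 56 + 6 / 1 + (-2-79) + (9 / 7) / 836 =-438055 / 5852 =-74.86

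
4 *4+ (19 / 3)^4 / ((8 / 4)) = 132913 / 162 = 820.45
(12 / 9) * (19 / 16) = 19 / 12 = 1.58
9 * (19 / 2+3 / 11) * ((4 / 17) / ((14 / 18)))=34830 / 1309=26.61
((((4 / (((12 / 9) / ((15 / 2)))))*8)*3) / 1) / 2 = 270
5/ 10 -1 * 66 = -131/ 2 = -65.50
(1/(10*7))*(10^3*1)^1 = 100/7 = 14.29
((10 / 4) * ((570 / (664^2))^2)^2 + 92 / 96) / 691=13579772582841668079167 / 9791606457052392572583936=0.00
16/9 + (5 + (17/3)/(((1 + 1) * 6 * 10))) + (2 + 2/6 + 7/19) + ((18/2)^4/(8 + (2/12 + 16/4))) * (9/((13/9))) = 7290726109/2163720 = 3369.53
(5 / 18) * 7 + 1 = 53 / 18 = 2.94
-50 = -50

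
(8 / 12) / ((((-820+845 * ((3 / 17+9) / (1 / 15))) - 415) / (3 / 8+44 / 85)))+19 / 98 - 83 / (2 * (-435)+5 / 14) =0.29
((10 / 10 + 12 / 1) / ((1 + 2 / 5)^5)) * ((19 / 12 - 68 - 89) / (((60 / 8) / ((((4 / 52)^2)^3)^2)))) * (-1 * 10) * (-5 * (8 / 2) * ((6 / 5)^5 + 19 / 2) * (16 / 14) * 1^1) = -11179108400 / 1897612903782531117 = -0.00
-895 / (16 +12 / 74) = -33115 / 598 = -55.38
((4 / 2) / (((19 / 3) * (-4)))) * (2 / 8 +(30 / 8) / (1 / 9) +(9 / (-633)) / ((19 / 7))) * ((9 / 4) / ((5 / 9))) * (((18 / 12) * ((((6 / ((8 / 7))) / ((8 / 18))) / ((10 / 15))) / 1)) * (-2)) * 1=11266490151 / 19499776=577.78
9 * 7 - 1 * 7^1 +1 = 57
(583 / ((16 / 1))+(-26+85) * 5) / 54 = 5303 / 864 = 6.14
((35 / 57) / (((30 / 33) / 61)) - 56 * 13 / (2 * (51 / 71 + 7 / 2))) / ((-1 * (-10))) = -3078929 / 682860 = -4.51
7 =7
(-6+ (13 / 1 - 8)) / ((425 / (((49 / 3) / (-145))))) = 49 / 184875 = 0.00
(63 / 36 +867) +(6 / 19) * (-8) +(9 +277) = 87569 / 76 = 1152.22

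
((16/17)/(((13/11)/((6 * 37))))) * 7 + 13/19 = 5199449/4199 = 1238.26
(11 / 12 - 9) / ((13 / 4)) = -2.49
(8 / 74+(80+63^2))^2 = 22445133489 / 1369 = 16395276.47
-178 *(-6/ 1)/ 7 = 1068/ 7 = 152.57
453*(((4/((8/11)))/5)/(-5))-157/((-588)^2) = -861425101/8643600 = -99.66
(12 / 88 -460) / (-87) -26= -39647 / 1914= -20.71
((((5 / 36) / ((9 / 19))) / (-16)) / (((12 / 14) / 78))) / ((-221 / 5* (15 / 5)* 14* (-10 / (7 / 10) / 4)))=-133 / 528768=-0.00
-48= -48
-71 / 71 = -1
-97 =-97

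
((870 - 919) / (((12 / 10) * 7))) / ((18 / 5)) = -175 / 108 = -1.62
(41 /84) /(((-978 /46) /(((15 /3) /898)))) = -4715 /36886248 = -0.00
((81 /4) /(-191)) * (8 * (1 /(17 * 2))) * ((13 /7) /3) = -351 /22729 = -0.02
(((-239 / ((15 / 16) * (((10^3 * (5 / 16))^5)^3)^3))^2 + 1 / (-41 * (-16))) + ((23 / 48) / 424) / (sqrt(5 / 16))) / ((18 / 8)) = 95804096400183391197976208615564449085548426521990336020813627066544198646774923066413329883865530293832044016386999321076878088159070059285819350189439683944821601327366822856255830799476879048074122261700915335370943522116368943892826604072138600219969 / 141406846286670685408212883916573126850269477546457735966720913550219237202639786446026074908585522713696096968187210997909472058122787407505869360879612973502556683559193430535833606260027873474957404458270551035007495110917830061225686222314834594726562500 + 23 * sqrt(5) / 57240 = 0.00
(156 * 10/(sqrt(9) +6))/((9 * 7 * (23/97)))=11.60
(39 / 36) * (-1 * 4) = -13 / 3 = -4.33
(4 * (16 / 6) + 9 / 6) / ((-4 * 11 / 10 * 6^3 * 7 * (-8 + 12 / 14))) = 73 / 285120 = 0.00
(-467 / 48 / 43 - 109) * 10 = -1092.26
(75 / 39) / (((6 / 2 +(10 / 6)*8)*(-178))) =-75 / 113386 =-0.00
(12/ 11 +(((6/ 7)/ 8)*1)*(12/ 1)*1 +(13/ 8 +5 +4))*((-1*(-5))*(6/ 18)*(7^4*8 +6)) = 384712315/ 924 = 416355.32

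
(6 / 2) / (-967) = -3 / 967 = -0.00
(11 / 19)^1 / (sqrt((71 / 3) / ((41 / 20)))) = 11 * sqrt(43665) / 13490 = 0.17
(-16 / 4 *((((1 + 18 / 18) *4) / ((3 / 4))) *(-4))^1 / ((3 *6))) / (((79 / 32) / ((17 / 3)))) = 139264 / 6399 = 21.76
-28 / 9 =-3.11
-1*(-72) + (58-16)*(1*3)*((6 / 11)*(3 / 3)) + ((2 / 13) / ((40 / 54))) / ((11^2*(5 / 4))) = 5534154 / 39325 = 140.73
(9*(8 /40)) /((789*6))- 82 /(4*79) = -26918 /103885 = -0.26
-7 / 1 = -7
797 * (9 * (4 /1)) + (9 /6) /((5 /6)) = 28693.80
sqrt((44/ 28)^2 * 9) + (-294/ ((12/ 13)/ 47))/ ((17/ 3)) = -627597/ 238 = -2636.96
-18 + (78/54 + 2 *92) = 1507/9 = 167.44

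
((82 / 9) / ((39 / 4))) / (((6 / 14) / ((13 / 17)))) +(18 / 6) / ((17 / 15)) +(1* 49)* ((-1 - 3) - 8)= -803735 / 1377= -583.69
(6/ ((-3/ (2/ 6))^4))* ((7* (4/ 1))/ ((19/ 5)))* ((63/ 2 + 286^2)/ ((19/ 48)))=366587200/ 263169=1392.97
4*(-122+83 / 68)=-8213 / 17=-483.12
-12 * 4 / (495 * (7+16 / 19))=-304 / 24585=-0.01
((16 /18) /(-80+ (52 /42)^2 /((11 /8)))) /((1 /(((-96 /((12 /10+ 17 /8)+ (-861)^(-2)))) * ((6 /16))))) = 287691853680 /2358114146161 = 0.12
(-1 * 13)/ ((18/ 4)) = -26/ 9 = -2.89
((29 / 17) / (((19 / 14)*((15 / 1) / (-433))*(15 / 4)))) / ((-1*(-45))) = -703192 / 3270375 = -0.22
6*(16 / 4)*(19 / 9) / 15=152 / 45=3.38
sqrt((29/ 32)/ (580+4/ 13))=0.04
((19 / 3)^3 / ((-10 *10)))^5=-105.80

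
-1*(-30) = 30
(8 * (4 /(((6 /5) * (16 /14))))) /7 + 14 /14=13 /3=4.33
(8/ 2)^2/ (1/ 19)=304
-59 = -59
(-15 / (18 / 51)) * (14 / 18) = -595 / 18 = -33.06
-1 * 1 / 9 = -1 / 9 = -0.11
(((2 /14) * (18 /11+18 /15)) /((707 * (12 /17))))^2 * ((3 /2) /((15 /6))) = 146523 /370450590125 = 0.00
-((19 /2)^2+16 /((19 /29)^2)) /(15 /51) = -626093 /1444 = -433.58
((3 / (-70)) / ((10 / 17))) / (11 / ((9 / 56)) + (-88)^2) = -27 / 2895200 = -0.00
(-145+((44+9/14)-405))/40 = -1415/112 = -12.63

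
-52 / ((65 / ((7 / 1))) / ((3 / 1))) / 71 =-84 / 355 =-0.24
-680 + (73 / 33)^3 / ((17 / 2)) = -414653686 / 610929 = -678.73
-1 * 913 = -913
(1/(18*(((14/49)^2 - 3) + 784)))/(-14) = -0.00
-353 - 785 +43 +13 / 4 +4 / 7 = -30553 / 28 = -1091.18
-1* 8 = -8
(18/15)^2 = 36/25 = 1.44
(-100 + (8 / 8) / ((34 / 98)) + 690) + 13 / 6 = 60695 / 102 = 595.05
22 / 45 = 0.49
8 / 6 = 4 / 3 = 1.33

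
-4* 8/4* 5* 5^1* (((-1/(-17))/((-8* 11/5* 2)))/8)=125/2992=0.04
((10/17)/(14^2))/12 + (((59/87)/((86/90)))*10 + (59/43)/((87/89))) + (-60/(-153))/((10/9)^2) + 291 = 37372420159/124650120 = 299.82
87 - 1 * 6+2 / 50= 2026 / 25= 81.04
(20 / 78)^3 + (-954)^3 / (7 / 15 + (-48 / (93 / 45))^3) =23015233819361609840 / 332098101473697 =69302.52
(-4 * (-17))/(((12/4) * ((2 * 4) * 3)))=17/18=0.94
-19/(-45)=19/45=0.42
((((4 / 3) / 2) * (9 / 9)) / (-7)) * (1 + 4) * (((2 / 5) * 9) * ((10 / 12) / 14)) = -0.10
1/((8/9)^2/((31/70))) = 2511/4480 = 0.56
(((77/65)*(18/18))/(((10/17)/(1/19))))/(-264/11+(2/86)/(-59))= -0.00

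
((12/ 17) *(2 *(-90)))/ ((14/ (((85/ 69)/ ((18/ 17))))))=-1700/ 161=-10.56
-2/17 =-0.12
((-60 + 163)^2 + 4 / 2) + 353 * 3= 11670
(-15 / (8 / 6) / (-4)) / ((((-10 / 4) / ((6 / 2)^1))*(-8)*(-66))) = -9 / 1408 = -0.01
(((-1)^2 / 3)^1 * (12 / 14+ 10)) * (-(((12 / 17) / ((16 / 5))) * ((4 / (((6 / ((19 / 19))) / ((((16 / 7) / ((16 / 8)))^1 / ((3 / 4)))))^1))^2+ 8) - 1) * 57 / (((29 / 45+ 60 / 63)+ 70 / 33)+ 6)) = -1772574980 / 84148827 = -21.06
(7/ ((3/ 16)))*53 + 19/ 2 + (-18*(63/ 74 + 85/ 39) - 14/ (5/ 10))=5499595/ 2886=1905.61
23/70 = 0.33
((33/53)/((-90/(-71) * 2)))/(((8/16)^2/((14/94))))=5467/37365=0.15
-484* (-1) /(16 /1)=121 /4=30.25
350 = 350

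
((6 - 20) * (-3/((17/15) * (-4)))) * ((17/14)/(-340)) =9/272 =0.03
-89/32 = -2.78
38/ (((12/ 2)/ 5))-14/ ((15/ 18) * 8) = 29.57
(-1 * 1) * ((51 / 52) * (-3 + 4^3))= -3111 / 52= -59.83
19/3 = 6.33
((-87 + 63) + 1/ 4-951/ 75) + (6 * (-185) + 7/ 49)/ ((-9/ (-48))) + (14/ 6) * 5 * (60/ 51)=-70709117/ 11900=-5941.94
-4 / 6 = -2 / 3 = -0.67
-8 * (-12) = 96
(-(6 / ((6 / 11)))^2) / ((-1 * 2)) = 60.50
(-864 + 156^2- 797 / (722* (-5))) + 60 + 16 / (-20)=84948429 / 3610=23531.42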